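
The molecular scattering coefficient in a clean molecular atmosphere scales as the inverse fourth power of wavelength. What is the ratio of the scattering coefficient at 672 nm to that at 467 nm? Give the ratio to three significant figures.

0.233

Rayleigh scattering ∝ λ⁻⁴, so the ratio of coefficients is the inverse fourth power of the wavelength ratio.
σ(672)/σ(467) = (467/672)⁴ = (0.6949)⁴ = 0.2332.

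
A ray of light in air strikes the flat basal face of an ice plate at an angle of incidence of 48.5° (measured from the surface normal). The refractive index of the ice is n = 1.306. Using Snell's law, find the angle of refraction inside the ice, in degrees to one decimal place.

35.0°

Snell: sin θ_r = sin θ_i / n = sin 48.5° / 1.306 = 0.7490 / 1.306 = 0.5735.
θ_r = arcsin(0.5735) = 34.99°.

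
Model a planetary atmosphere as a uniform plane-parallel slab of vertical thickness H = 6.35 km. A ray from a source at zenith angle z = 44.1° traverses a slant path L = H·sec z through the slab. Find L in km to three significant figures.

8.84 km

sec z = 1/cos 44.1° = 1.3925.
L = 6.35 × 1.3925 = 8.842 km.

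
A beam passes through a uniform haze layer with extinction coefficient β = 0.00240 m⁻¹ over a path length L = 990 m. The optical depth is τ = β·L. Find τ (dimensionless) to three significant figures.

2.38

τ = β·L = 0.00240 × 990 = 2.3760.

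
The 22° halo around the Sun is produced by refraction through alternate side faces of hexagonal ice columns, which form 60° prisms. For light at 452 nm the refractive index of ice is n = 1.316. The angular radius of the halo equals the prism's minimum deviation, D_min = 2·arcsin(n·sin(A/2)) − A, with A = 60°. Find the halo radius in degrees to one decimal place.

22.3°

n·sin(A/2) = 1.316 × sin 30° = 1.316 × 0.5000 = 0.6580.
D_min = 2·arcsin(0.6580) − 60° = 2 × 41.148° − 60° = 22.295°.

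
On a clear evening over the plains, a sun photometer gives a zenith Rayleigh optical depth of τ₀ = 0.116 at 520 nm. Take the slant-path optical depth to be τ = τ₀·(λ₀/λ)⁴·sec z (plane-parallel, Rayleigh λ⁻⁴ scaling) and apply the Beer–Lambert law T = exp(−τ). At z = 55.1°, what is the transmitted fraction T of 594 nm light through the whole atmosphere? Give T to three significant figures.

0.888

sec 55.1° = 1.7478.
τ = 0.116 × (520/594)⁴ × 1.7478 = 0.116 × 0.5873 × 1.7478 = 0.1191.
T = exp(−0.1191) = 0.8877.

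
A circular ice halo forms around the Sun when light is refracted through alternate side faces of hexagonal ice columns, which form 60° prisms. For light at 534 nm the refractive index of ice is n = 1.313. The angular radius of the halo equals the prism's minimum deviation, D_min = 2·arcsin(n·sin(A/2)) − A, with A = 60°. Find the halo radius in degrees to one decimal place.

22.1°

n·sin(A/2) = 1.313 × sin 30° = 1.313 × 0.5000 = 0.6565.
D_min = 2·arcsin(0.6565) − 60° = 2 × 41.033° − 60° = 22.067°.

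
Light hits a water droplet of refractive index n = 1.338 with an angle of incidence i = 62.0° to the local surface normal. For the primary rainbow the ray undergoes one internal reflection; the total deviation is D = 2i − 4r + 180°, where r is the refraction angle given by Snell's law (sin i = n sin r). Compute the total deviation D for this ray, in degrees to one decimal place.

sin r = sin 62.0° / 1.338 = 0.8829/1.338 = 0.6599; r = 41.29°.
D = 2·62.0° − 4·41.29° + 180° = 124.00° − 165.17° + 180° = 138.83°.

138.8°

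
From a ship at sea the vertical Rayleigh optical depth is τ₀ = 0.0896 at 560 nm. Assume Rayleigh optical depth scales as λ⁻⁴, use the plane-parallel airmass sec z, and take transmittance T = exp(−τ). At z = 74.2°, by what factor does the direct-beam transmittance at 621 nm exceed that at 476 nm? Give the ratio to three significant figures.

Airmass: sec 74.2° = 3.6727.
τ(621 nm) = 0.0896 × (560/621)⁴ × 3.6727 = 0.0896 × 0.6613 × 3.6727 = 0.2176.
τ(476 nm) = 0.0896 × (560/476)⁴ × 3.6727 = 0.0896 × 1.9157 × 3.6727 = 0.6304.
T(621)/T(476) = exp(τ_B − τ_A) = exp(0.4128) = 1.5110.

1.51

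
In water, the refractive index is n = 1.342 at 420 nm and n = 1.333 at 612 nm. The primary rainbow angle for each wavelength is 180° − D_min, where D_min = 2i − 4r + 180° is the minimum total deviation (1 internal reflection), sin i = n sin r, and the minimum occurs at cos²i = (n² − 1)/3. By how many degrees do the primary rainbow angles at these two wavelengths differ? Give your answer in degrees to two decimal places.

1.29°

At 420 nm (n = 1.342): cos²i = 0.26699 → i = 58.888°, r = 39.641°, D_min = 139.213°, rainbow angle = 40.787°.
At 612 nm (n = 1.333): cos²i = 0.25896 → i = 59.410°, r = 40.225°, D_min = 137.922°, rainbow angle = 42.078°.
Angular width = |40.787° − 42.078°| = 1.291°.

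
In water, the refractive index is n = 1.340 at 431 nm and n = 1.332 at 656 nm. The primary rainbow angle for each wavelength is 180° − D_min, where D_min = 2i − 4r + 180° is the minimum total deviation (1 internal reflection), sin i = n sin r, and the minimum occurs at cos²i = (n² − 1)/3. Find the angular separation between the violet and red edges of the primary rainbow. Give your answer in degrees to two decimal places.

1.15°

At 431 nm (n = 1.340): cos²i = 0.26520 → i = 59.004°, r = 39.770°, D_min = 138.929°, rainbow angle = 41.071°.
At 656 nm (n = 1.332): cos²i = 0.25807 → i = 59.469°, r = 40.290°, D_min = 137.776°, rainbow angle = 42.224°.
Angular width = |41.071° − 42.224°| = 1.153°.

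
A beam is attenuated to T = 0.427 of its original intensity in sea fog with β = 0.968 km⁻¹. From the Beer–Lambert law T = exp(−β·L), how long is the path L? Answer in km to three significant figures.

0.879 km

Beer–Lambert: T = exp(−βL) ⇒ L = −ln(T)/β = −ln(0.427)/0.968 = 0.8510/0.968 = 0.8791 km.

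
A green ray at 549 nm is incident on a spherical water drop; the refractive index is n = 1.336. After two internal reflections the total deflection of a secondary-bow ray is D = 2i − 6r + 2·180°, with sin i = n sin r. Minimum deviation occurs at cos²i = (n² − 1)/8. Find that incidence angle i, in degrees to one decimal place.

71.7°

cos²i = (1.336² − 1)/8 = (1.78490 − 1)/8 = 0.09811.
cos i = 0.31323, so i = 71.746°.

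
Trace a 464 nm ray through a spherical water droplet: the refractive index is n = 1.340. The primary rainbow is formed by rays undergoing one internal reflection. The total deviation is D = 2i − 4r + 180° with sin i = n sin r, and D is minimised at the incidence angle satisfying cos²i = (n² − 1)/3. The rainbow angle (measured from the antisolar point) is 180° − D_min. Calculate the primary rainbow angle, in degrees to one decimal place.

cos²i = (1.79560 − 1)/3 = 0.26520; i = arccos(0.51498) = 59.004°.
sin r = sin 59.004°/1.340 = 0.63971; r = 39.770°.
D_min = 2·59.004° − 4·39.770° + 180° = 138.929°.
Rainbow angle = 180° − D_min = 41.071°.

41.1°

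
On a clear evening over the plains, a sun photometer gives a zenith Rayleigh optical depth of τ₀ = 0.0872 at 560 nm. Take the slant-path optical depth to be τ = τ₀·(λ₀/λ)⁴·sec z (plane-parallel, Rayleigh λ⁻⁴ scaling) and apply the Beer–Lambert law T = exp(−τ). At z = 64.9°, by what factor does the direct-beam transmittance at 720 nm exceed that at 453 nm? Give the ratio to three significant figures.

1.50

Airmass: sec 64.9° = 2.3574.
τ(720 nm) = 0.0872 × (560/720)⁴ × 2.3574 = 0.0872 × 0.3660 × 2.3574 = 0.0752.
τ(453 nm) = 0.0872 × (560/453)⁴ × 2.3574 = 0.0872 × 2.3354 × 2.3574 = 0.4801.
T(720)/T(453) = exp(τ_B − τ_A) = exp(0.4048) = 1.4991.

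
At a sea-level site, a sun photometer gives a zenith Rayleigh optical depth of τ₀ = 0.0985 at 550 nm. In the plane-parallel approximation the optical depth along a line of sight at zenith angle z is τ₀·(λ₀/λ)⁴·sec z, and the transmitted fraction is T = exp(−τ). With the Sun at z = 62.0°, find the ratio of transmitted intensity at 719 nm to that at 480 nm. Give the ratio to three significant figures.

Airmass: sec 62.0° = 2.1301.
τ(719 nm) = 0.0985 × (550/719)⁴ × 2.1301 = 0.0985 × 0.3424 × 2.1301 = 0.0718.
τ(480 nm) = 0.0985 × (550/480)⁴ × 2.1301 = 0.0985 × 1.7238 × 2.1301 = 0.3617.
T(719)/T(480) = exp(τ_B − τ_A) = exp(0.2898) = 1.3362.

1.34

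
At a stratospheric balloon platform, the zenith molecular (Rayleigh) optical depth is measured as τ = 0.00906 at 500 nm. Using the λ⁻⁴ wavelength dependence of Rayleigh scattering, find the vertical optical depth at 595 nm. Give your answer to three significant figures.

0.00452

τ(595 nm) = τ(500 nm) × (500/595)⁴ = 0.00906 × (0.8403)⁴ = 0.00906 × 0.4987 = 0.0045.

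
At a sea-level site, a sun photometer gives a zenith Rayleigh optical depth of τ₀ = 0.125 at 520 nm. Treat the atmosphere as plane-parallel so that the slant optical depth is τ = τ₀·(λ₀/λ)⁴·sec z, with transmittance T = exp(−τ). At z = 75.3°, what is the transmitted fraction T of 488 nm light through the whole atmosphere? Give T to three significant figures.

sec 75.3° = 3.9408.
τ = 0.125 × (520/488)⁴ × 3.9408 = 0.125 × 1.2892 × 3.9408 = 0.6351.
T = exp(−0.6351) = 0.5299.

0.530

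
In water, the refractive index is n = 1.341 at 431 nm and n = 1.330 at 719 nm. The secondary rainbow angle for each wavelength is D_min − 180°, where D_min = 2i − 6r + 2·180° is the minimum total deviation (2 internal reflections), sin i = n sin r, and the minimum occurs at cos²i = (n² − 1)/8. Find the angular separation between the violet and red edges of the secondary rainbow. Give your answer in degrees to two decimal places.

At 431 nm (n = 1.341): cos²i = 0.09979 → i = 71.586°, r = 45.034°, D_min = 232.966°, rainbow angle = 52.966°.
At 719 nm (n = 1.330): cos²i = 0.09611 → i = 71.940°, r = 45.630°, D_min = 230.101°, rainbow angle = 50.101°.
Angular width = |52.966° − 50.101°| = 2.865°.

2.86°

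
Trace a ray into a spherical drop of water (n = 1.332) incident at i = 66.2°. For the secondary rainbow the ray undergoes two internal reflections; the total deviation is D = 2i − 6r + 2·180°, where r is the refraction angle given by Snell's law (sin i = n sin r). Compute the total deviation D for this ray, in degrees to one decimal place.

232.1°

sin r = sin 66.2° / 1.332 = 0.9150/1.332 = 0.6869; r = 43.39°.
D = 2·66.2° − 6·43.39° + 2·180° = 132.40° − 260.31° + 360° = 232.09°.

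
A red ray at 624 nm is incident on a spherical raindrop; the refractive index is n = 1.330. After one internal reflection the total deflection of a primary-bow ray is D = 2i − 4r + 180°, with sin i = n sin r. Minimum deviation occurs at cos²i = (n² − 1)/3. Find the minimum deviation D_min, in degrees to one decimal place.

137.5°

cos²i = (1.76890 − 1)/3 = 0.25630; i = arccos(0.50626) = 59.585°.
sin r = sin 59.585°/1.330 = 0.64841; r = 40.422°.
D_min = 2·59.585° − 4·40.422° + 180° = 137.484°.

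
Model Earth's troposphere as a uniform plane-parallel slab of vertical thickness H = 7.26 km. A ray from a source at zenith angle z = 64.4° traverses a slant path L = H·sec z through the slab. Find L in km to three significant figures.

sec z = 1/cos 64.4° = 2.3144.
L = 7.26 × 2.3144 = 16.802 km.

16.8 km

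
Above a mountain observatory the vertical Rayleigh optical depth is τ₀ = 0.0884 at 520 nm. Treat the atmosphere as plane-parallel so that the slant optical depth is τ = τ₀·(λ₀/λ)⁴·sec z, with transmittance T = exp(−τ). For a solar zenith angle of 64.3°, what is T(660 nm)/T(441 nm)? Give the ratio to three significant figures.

1.37

Airmass: sec 64.3° = 2.3060.
τ(660 nm) = 0.0884 × (520/660)⁴ × 2.3060 = 0.0884 × 0.3853 × 2.3060 = 0.0785.
τ(441 nm) = 0.0884 × (520/441)⁴ × 2.3060 = 0.0884 × 1.9331 × 2.3060 = 0.3941.
T(660)/T(441) = exp(τ_B − τ_A) = exp(0.3155) = 1.3710.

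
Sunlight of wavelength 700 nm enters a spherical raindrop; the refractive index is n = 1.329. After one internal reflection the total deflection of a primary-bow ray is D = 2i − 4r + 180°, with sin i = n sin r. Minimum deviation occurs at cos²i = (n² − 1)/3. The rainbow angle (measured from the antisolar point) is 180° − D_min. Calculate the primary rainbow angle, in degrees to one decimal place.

cos²i = (1.76624 − 1)/3 = 0.25541; i = arccos(0.50538) = 59.643°.
sin r = sin 59.643°/1.329 = 0.64928; r = 40.487°.
D_min = 2·59.643° − 4·40.487° + 180° = 137.337°.
Rainbow angle = 180° − D_min = 42.663°.

42.7°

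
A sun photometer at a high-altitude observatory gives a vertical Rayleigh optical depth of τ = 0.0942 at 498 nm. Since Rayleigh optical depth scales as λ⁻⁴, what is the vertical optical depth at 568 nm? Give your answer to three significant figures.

0.0557

τ(568 nm) = τ(498 nm) × (498/568)⁴ = 0.0942 × (0.8768)⁴ = 0.0942 × 0.5909 = 0.0557.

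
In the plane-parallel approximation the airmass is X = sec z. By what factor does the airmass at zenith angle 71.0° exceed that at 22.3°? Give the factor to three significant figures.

2.84

X(71.0°)/X(22.3°) = sec 71.0° / sec 22.3° = cos 22.3° / cos 71.0° = 0.9252/0.3256 = 2.8418.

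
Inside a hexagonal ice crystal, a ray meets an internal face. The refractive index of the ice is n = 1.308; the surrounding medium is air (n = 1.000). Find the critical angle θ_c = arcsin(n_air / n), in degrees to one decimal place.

49.9°

sin θ_c = n_air / n = 1.000 / 1.308 = 0.7645.
θ_c = arcsin(0.7645) = 49.86°.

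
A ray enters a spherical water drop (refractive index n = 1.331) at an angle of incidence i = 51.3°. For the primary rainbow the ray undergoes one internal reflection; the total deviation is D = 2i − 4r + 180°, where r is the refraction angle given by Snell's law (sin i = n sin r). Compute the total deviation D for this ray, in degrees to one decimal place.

sin r = sin 51.3° / 1.331 = 0.7804/1.331 = 0.5863; r = 35.90°.
D = 2·51.3° − 4·35.90° + 180° = 102.60° − 143.59° + 180° = 139.01°.

139.0°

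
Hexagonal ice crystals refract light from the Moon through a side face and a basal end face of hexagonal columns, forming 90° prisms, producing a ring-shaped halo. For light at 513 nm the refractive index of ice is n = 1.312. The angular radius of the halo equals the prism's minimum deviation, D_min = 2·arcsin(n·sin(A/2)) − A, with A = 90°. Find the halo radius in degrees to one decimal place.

46.2°

n·sin(A/2) = 1.312 × sin 45° = 1.312 × 0.7071 = 0.9277.
D_min = 2·arcsin(0.9277) − 90° = 2 × 68.083° − 90° = 46.166°.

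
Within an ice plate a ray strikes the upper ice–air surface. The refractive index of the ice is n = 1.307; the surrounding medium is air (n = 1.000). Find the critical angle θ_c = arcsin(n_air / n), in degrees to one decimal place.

49.9°

sin θ_c = n_air / n = 1.000 / 1.307 = 0.7651.
θ_c = arcsin(0.7651) = 49.92°.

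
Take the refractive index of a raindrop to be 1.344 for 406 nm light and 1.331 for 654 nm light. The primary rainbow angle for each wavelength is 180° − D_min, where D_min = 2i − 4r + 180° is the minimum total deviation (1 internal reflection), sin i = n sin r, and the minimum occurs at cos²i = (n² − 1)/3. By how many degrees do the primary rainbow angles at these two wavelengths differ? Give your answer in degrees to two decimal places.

At 406 nm (n = 1.344): cos²i = 0.26878 → i = 58.772°, r = 39.512°, D_min = 139.495°, rainbow angle = 40.505°.
At 654 nm (n = 1.331): cos²i = 0.25719 → i = 59.527°, r = 40.356°, D_min = 137.630°, rainbow angle = 42.370°.
Angular width = |40.505° − 42.370°| = 1.865°.

1.86°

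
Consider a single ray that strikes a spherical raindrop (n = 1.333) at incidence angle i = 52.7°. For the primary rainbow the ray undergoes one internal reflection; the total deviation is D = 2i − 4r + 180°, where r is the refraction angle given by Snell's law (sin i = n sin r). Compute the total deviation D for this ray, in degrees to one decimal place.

sin r = sin 52.7° / 1.333 = 0.7955/1.333 = 0.5968; r = 36.64°.
D = 2·52.7° − 4·36.64° + 180° = 105.40° − 146.55° + 180° = 138.85°.

138.8°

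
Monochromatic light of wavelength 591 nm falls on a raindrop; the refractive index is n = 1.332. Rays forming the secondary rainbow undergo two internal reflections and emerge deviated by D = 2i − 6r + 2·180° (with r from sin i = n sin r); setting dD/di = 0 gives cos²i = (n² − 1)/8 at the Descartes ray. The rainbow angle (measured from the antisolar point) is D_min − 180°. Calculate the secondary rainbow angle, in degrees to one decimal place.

cos²i = (1.77422 − 1)/8 = 0.09678; i = arccos(0.31109) = 71.875°.
sin r = sin 71.875°/1.332 = 0.71350; r = 45.520°.
D_min = 2·71.875° − 6·45.520° + 360° = 230.628°.
Rainbow angle = D_min − 180° = 50.628°.

50.6°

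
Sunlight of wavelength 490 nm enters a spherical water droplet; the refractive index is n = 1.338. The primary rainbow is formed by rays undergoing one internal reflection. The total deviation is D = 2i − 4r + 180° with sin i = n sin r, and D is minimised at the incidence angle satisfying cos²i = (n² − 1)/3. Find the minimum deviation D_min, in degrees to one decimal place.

cos²i = (1.79024 − 1)/3 = 0.26341; i = arccos(0.51324) = 59.120°.
sin r = sin 59.120°/1.338 = 0.64144; r = 39.899°.
D_min = 2·59.120° − 4·39.899° + 180° = 138.643°.

138.6°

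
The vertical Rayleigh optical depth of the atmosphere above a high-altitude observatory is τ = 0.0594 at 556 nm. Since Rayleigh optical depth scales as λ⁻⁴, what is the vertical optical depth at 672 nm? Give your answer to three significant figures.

τ(672 nm) = τ(556 nm) × (556/672)⁴ = 0.0594 × (0.8274)⁴ = 0.0594 × 0.4686 = 0.0278.

0.0278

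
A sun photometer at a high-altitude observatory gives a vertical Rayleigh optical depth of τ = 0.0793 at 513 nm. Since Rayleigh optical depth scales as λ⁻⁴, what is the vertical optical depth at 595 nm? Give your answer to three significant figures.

0.0438

τ(595 nm) = τ(513 nm) × (513/595)⁴ = 0.0793 × (0.8622)⁴ = 0.0793 × 0.5526 = 0.0438.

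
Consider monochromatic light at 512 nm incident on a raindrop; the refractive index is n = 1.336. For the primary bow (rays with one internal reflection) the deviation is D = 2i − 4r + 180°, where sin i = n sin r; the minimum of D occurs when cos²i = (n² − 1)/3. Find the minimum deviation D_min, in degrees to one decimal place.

138.4°

cos²i = (1.78490 − 1)/3 = 0.26163; i = arccos(0.51150) = 59.236°.
sin r = sin 59.236°/1.336 = 0.64318; r = 40.029°.
D_min = 2·59.236° − 4·40.029° + 180° = 138.356°.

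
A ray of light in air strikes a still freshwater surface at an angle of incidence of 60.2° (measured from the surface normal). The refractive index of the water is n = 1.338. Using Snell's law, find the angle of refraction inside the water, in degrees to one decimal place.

40.4°

Snell: sin θ_r = sin θ_i / n = sin 60.2° / 1.338 = 0.8678 / 1.338 = 0.6486.
θ_r = arcsin(0.6486) = 40.43°.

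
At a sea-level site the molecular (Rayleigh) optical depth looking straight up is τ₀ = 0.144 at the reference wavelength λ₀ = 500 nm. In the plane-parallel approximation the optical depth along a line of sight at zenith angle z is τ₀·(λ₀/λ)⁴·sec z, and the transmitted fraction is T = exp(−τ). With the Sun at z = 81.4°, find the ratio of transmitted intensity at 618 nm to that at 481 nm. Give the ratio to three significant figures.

2.04

Airmass: sec 81.4° = 6.6874.
τ(618 nm) = 0.144 × (500/618)⁴ × 6.6874 = 0.144 × 0.4285 × 6.6874 = 0.4126.
τ(481 nm) = 0.144 × (500/481)⁴ × 6.6874 = 0.144 × 1.1676 × 6.6874 = 1.1244.
T(618)/T(481) = exp(τ_B − τ_A) = exp(0.7118) = 2.0376.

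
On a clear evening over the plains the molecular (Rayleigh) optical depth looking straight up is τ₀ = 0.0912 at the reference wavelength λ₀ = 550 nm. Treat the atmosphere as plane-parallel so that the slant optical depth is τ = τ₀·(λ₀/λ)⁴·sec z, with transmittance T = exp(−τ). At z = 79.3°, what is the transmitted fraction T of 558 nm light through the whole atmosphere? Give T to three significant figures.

0.629

sec 79.3° = 5.3860.
τ = 0.0912 × (550/558)⁴ × 5.3860 = 0.0912 × 0.9439 × 5.3860 = 0.4636.
T = exp(−0.4636) = 0.6290.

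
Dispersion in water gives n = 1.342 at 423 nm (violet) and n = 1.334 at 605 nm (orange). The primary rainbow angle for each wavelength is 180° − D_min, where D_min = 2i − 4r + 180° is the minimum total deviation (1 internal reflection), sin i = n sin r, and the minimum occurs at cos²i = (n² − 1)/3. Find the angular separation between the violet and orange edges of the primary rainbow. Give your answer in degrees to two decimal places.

1.15°

At 423 nm (n = 1.342): cos²i = 0.26699 → i = 58.888°, r = 39.641°, D_min = 139.213°, rainbow angle = 40.787°.
At 605 nm (n = 1.334): cos²i = 0.25985 → i = 59.352°, r = 40.159°, D_min = 138.067°, rainbow angle = 41.933°.
Angular width = |40.787° − 41.933°| = 1.146°.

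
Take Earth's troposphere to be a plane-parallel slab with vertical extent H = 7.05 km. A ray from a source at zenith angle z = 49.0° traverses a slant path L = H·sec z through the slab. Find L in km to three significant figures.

sec z = 1/cos 49.0° = 1.5243.
L = 7.05 × 1.5243 = 10.746 km.

10.7 km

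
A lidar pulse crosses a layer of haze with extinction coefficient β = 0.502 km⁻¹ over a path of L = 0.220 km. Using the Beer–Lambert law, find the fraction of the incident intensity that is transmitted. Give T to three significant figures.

0.895

τ = β·L = 0.502 × 0.220 = 0.1104.
T = exp(−0.1104) = 0.8954.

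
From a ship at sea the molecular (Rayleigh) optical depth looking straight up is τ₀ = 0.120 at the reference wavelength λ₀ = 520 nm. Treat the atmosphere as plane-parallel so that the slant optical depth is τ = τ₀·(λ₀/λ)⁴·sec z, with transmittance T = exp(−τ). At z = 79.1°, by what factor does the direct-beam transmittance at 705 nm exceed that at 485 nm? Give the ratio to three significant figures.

1.92

Airmass: sec 79.1° = 5.2883.
τ(705 nm) = 0.120 × (520/705)⁴ × 5.2883 = 0.120 × 0.2960 × 5.2883 = 0.1878.
τ(485 nm) = 0.120 × (520/485)⁴ × 5.2883 = 0.120 × 1.3214 × 5.2883 = 0.8386.
T(705)/T(485) = exp(τ_B − τ_A) = exp(0.6508) = 1.9170.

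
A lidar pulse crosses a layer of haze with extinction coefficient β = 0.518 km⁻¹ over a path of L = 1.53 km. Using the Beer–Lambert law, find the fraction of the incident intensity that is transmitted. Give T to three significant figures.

τ = β·L = 0.518 × 1.53 = 0.7925.
T = exp(−0.7925) = 0.4527.

0.453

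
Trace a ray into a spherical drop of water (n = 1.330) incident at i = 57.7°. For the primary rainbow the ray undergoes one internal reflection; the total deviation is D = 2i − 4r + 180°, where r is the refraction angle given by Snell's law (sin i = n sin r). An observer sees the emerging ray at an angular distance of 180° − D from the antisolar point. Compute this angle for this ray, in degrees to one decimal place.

sin r = sin 57.7° / 1.330 = 0.8453/1.330 = 0.6355; r = 39.46°.
D = 2·57.7° − 4·39.46° + 180° = 115.40° − 157.84° + 180° = 137.56°.
Angle from antisolar point = 180° − D = 42.44°.

42.4°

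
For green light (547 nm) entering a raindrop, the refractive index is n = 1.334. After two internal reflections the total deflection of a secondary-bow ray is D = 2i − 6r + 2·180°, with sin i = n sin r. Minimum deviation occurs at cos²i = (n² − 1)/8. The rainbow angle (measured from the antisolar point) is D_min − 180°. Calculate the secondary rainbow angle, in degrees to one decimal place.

51.2°

cos²i = (1.77956 − 1)/8 = 0.09744; i = arccos(0.31216) = 71.810°.
sin r = sin 71.810°/1.334 = 0.71217; r = 45.411°.
D_min = 2·71.810° − 6·45.411° + 360° = 231.153°.
Rainbow angle = D_min − 180° = 51.153°.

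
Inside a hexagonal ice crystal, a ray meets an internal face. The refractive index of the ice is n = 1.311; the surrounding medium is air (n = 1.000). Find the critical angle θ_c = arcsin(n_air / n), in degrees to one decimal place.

sin θ_c = n_air / n = 1.000 / 1.311 = 0.7628.
θ_c = arcsin(0.7628) = 49.71°.

49.7°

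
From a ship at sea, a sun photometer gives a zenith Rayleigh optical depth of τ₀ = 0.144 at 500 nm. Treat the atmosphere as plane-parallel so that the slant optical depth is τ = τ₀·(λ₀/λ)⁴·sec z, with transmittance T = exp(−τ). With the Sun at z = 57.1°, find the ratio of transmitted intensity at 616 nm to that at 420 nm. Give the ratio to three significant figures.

1.52

Airmass: sec 57.1° = 1.8410.
τ(616 nm) = 0.144 × (500/616)⁴ × 1.8410 = 0.144 × 0.4341 × 1.8410 = 0.1151.
τ(420 nm) = 0.144 × (500/420)⁴ × 1.8410 = 0.144 × 2.0086 × 1.8410 = 0.5325.
T(616)/T(420) = exp(τ_B − τ_A) = exp(0.4174) = 1.5180.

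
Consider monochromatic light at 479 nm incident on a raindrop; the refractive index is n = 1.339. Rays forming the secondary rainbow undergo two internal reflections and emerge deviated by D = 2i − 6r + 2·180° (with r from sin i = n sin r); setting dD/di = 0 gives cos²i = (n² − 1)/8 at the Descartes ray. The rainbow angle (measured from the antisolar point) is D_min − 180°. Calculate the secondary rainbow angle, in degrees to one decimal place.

52.5°

cos²i = (1.79292 − 1)/8 = 0.09912; i = arccos(0.31483) = 71.650°.
sin r = sin 71.650°/1.339 = 0.70885; r = 45.141°.
D_min = 2·71.650° − 6·45.141° + 360° = 232.451°.
Rainbow angle = D_min − 180° = 52.451°.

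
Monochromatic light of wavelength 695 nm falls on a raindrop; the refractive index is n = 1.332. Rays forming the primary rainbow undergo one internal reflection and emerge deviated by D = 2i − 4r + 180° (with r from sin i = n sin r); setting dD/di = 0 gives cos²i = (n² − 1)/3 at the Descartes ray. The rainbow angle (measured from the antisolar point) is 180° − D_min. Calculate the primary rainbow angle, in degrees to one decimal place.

42.2°

cos²i = (1.77422 − 1)/3 = 0.25807; i = arccos(0.50801) = 59.469°.
sin r = sin 59.469°/1.332 = 0.64666; r = 40.290°.
D_min = 2·59.469° − 4·40.290° + 180° = 137.776°.
Rainbow angle = 180° − D_min = 42.224°.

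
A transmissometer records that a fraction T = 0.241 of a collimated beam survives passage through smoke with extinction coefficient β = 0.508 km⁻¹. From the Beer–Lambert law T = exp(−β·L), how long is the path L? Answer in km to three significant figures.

Beer–Lambert: T = exp(−βL) ⇒ L = −ln(T)/β = −ln(0.241)/0.508 = 1.4230/0.508 = 2.801 km.

2.80 km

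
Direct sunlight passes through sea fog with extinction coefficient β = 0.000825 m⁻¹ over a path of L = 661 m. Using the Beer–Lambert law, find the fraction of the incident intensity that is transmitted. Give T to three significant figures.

τ = β·L = 0.000825 × 661 = 0.5453.
T = exp(−0.5453) = 0.5797.

0.580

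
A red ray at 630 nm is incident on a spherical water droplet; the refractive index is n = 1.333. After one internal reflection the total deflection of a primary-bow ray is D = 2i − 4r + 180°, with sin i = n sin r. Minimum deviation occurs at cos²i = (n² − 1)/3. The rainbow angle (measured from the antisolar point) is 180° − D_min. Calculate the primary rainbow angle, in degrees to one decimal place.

cos²i = (1.77689 − 1)/3 = 0.25896; i = arccos(0.50888) = 59.410°.
sin r = sin 59.410°/1.333 = 0.64579; r = 40.225°.
D_min = 2·59.410° − 4·40.225° + 180° = 137.922°.
Rainbow angle = 180° − D_min = 42.078°.

42.1°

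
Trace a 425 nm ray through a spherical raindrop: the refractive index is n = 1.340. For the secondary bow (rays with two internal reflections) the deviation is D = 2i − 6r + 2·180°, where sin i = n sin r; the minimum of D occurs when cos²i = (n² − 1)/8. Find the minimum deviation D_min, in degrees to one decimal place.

cos²i = (1.79560 − 1)/8 = 0.09945; i = arccos(0.31536) = 71.618°.
sin r = sin 71.618°/1.340 = 0.70819; r = 45.088°.
D_min = 2·71.618° − 6·45.088° + 360° = 232.709°.

232.7°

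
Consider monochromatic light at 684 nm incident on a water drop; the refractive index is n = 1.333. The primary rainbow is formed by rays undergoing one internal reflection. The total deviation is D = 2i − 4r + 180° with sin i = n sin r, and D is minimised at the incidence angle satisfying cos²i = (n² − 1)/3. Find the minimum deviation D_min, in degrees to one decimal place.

137.9°

cos²i = (1.77689 − 1)/3 = 0.25896; i = arccos(0.50888) = 59.410°.
sin r = sin 59.410°/1.333 = 0.64579; r = 40.225°.
D_min = 2·59.410° − 4·40.225° + 180° = 137.922°.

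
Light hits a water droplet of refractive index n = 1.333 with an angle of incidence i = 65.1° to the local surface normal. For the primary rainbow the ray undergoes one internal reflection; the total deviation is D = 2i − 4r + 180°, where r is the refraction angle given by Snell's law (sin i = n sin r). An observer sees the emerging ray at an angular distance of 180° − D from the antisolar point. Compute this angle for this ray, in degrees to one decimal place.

sin r = sin 65.1° / 1.333 = 0.9070/1.333 = 0.6805; r = 42.88°.
D = 2·65.1° − 4·42.88° + 180° = 130.20° − 171.52° + 180° = 138.68°.
Angle from antisolar point = 180° − D = 41.32°.

41.3°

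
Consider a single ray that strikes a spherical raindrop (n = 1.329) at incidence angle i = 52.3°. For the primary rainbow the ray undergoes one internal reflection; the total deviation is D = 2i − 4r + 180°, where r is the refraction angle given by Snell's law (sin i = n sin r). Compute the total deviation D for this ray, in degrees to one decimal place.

138.4°

sin r = sin 52.3° / 1.329 = 0.7912/1.329 = 0.5954; r = 36.54°.
D = 2·52.3° − 4·36.54° + 180° = 104.60° − 146.15° + 180° = 138.45°.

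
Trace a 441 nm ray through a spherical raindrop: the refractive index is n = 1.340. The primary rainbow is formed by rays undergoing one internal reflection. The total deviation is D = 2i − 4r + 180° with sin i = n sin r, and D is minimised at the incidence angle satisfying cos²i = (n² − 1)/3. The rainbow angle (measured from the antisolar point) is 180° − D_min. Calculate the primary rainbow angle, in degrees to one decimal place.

41.1°

cos²i = (1.79560 − 1)/3 = 0.26520; i = arccos(0.51498) = 59.004°.
sin r = sin 59.004°/1.340 = 0.63971; r = 39.770°.
D_min = 2·59.004° − 4·39.770° + 180° = 138.929°.
Rainbow angle = 180° − D_min = 41.071°.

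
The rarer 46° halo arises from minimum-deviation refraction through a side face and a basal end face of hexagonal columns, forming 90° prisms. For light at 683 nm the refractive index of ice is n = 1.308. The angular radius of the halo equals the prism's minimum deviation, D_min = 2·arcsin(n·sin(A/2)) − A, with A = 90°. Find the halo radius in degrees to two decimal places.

n·sin(A/2) = 1.308 × sin 45° = 1.308 × 0.7071 = 0.9249.
D_min = 2·arcsin(0.9249) − 90° = 2 × 67.653° − 90° = 45.305°.

45.31°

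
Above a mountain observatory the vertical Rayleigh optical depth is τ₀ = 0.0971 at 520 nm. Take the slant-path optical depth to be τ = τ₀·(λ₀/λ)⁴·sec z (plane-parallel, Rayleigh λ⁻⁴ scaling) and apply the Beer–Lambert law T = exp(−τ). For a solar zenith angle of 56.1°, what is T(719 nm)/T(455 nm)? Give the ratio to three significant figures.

1.28

Airmass: sec 56.1° = 1.7929.
τ(719 nm) = 0.0971 × (520/719)⁴ × 1.7929 = 0.0971 × 0.2736 × 1.7929 = 0.0476.
τ(455 nm) = 0.0971 × (520/455)⁴ × 1.7929 = 0.0971 × 1.7060 × 1.7929 = 0.2970.
T(719)/T(455) = exp(τ_B − τ_A) = exp(0.2494) = 1.2832.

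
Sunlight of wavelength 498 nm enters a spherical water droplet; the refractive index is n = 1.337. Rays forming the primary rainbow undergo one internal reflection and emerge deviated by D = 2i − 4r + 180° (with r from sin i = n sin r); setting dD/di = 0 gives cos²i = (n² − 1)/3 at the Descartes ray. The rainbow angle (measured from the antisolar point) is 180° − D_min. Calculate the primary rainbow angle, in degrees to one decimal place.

41.5°

cos²i = (1.78757 − 1)/3 = 0.26252; i = arccos(0.51237) = 59.178°.
sin r = sin 59.178°/1.337 = 0.64231; r = 39.964°.
D_min = 2·59.178° − 4·39.964° + 180° = 138.500°.
Rainbow angle = 180° − D_min = 41.500°.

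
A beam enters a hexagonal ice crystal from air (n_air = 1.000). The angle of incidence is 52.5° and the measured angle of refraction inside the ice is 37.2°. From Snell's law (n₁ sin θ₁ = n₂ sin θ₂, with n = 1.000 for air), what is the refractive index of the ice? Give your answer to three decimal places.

1.312

n = sin θ_i / sin θ_r = sin 52.5° / sin 37.2° = 0.7934 / 0.6046 = 1.3122.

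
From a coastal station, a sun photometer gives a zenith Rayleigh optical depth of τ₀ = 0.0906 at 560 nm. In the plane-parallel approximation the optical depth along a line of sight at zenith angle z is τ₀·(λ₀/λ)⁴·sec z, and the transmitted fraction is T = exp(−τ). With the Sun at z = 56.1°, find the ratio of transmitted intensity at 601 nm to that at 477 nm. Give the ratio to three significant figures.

Airmass: sec 56.1° = 1.7929.
τ(601 nm) = 0.0906 × (560/601)⁴ × 1.7929 = 0.0906 × 0.7538 × 1.7929 = 0.1224.
τ(477 nm) = 0.0906 × (560/477)⁴ × 1.7929 = 0.0906 × 1.8997 × 1.7929 = 0.3086.
T(601)/T(477) = exp(τ_B − τ_A) = exp(0.1861) = 1.2046.

1.20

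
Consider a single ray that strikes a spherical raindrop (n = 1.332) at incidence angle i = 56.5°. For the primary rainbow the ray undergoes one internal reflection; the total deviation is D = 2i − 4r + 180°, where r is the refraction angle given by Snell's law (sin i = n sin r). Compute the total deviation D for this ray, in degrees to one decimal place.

sin r = sin 56.5° / 1.332 = 0.8339/1.332 = 0.6260; r = 38.76°.
D = 2·56.5° − 4·38.76° + 180° = 113.00° − 155.03° + 180° = 137.97°.

138.0°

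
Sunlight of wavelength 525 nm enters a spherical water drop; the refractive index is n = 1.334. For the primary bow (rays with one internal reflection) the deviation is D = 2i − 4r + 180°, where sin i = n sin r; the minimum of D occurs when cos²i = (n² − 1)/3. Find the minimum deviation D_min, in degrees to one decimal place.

138.1°

cos²i = (1.77956 − 1)/3 = 0.25985; i = arccos(0.50976) = 59.352°.
sin r = sin 59.352°/1.334 = 0.64492; r = 40.159°.
D_min = 2·59.352° − 4·40.159° + 180° = 138.067°.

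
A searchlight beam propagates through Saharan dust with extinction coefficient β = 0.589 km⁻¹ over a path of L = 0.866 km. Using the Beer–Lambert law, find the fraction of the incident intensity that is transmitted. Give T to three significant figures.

τ = β·L = 0.589 × 0.866 = 0.5101.
T = exp(−0.5101) = 0.6005.

0.600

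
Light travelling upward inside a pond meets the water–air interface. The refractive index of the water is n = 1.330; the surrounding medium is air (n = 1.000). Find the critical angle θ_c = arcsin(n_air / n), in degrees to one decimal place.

48.8°

sin θ_c = n_air / n = 1.000 / 1.330 = 0.7519.
θ_c = arcsin(0.7519) = 48.75°.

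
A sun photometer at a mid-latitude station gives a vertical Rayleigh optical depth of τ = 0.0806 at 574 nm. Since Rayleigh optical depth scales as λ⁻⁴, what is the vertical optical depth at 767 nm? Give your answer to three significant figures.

τ(767 nm) = τ(574 nm) × (574/767)⁴ = 0.0806 × (0.7484)⁴ = 0.0806 × 0.3137 = 0.0253.

0.0253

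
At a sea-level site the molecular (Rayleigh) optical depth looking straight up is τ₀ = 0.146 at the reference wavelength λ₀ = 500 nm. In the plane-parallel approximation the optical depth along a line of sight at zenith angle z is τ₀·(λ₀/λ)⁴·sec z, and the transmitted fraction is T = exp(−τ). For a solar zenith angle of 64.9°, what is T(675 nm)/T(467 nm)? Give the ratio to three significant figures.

1.42

Airmass: sec 64.9° = 2.3574.
τ(675 nm) = 0.146 × (500/675)⁴ × 2.3574 = 0.146 × 0.3011 × 2.3574 = 0.1036.
τ(467 nm) = 0.146 × (500/467)⁴ × 2.3574 = 0.146 × 1.3141 × 2.3574 = 0.4523.
T(675)/T(467) = exp(τ_B − τ_A) = exp(0.3486) = 1.4171.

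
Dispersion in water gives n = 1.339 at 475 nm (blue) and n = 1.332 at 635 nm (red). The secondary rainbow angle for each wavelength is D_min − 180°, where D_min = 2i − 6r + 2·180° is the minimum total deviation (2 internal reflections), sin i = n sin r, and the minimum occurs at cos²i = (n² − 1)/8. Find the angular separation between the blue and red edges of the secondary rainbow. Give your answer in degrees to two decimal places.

1.82°

At 475 nm (n = 1.339): cos²i = 0.09912 → i = 71.650°, r = 45.141°, D_min = 232.451°, rainbow angle = 52.451°.
At 635 nm (n = 1.332): cos²i = 0.09678 → i = 71.875°, r = 45.520°, D_min = 230.628°, rainbow angle = 50.628°.
Angular width = |52.451° − 50.628°| = 1.823°.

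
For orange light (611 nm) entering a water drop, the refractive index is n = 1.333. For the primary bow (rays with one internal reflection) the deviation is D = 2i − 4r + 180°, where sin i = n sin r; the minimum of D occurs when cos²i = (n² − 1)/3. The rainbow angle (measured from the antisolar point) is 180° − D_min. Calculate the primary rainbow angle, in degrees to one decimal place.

cos²i = (1.77689 − 1)/3 = 0.25896; i = arccos(0.50888) = 59.410°.
sin r = sin 59.410°/1.333 = 0.64579; r = 40.225°.
D_min = 2·59.410° − 4·40.225° + 180° = 137.922°.
Rainbow angle = 180° − D_min = 42.078°.

42.1°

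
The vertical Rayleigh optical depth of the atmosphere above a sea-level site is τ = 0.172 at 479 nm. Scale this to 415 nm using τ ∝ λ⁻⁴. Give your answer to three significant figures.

τ(415 nm) = τ(479 nm) × (479/415)⁴ = 0.172 × (1.1542)⁴ = 0.172 × 1.7748 = 0.3053.

0.305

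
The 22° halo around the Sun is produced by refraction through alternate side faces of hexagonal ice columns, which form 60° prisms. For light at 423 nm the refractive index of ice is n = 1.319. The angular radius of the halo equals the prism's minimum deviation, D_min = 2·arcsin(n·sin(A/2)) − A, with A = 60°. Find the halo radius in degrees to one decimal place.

n·sin(A/2) = 1.319 × sin 30° = 1.319 × 0.5000 = 0.6595.
D_min = 2·arcsin(0.6595) − 60° = 2 × 41.262° − 60° = 22.524°.

22.5°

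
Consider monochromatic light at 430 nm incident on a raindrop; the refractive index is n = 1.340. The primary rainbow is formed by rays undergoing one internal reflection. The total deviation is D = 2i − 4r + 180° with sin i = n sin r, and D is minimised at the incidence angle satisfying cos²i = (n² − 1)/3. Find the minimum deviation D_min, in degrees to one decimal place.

138.9°

cos²i = (1.79560 − 1)/3 = 0.26520; i = arccos(0.51498) = 59.004°.
sin r = sin 59.004°/1.340 = 0.63971; r = 39.770°.
D_min = 2·59.004° − 4·39.770° + 180° = 138.929°.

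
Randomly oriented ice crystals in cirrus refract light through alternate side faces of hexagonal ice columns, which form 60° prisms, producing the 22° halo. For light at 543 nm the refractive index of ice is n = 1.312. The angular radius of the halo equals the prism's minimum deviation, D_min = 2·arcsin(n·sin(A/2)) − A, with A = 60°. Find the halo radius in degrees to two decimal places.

n·sin(A/2) = 1.312 × sin 30° = 1.312 × 0.5000 = 0.6560.
D_min = 2·arcsin(0.6560) − 60° = 2 × 40.996° − 60° = 21.991°.

21.99°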